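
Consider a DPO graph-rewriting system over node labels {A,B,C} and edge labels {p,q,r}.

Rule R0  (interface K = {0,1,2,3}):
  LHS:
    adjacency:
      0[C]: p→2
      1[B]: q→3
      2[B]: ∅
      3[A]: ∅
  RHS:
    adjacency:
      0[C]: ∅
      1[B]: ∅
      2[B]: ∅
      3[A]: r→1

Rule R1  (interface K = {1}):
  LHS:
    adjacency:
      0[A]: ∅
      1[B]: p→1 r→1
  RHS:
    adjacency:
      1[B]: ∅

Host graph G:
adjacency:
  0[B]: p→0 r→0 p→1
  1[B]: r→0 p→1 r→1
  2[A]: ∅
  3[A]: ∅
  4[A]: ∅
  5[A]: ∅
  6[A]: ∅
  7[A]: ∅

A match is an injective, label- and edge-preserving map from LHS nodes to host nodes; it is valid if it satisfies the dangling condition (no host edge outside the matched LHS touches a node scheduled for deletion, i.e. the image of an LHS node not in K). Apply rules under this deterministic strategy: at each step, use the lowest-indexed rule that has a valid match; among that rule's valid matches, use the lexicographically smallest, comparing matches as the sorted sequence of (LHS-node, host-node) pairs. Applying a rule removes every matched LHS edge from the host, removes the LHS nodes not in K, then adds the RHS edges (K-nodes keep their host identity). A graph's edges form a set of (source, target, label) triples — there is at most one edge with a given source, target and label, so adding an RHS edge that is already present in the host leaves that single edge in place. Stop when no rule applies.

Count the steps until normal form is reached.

Answer: 2

Rewrite trace:
initial: |V|=8 |E|=6  E = 0-p->0 0-r->0 0-p->1 1-r->0 1-p->1 1-r->1
step 1: apply R1 at {0↦2, 1↦0}  → |V|=7 |E|=4  E = 0-p->1 1-r->0 1-p->1 1-r->1
step 2: apply R1 at {0↦3, 1↦1}  → |V|=6 |E|=2  E = 0-p->1 1-r->0
normal form: no rule applies after step 2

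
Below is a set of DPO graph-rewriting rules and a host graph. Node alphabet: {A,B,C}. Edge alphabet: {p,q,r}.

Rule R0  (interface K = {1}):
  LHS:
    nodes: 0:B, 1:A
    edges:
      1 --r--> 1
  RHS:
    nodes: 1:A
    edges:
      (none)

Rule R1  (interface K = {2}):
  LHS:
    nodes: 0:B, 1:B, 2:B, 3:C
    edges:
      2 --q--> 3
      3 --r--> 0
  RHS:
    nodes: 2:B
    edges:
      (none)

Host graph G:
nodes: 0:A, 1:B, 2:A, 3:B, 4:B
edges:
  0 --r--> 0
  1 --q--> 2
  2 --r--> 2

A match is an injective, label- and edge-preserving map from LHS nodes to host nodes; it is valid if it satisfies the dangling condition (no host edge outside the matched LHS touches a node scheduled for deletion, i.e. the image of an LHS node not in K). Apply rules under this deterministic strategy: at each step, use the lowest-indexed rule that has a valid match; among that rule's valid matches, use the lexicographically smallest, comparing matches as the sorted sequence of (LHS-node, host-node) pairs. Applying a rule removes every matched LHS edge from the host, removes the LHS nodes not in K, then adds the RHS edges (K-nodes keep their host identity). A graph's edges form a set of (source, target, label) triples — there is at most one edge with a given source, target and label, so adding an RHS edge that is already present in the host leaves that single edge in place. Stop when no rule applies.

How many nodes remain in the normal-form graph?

Answer: 3

Steps:
initial: |V|=5 |E|=3  E = 0-r->0 1-q->2 2-r->2
step 1: apply R0 at {0↦3, 1↦0}  → |V|=4 |E|=2  E = 1-q->2 2-r->2
step 2: apply R0 at {0↦4, 1↦2}  → |V|=3 |E|=1  E = 1-q->2
halt: no rule applies after step 2
NF nodes: {0:A, 1:B, 2:A}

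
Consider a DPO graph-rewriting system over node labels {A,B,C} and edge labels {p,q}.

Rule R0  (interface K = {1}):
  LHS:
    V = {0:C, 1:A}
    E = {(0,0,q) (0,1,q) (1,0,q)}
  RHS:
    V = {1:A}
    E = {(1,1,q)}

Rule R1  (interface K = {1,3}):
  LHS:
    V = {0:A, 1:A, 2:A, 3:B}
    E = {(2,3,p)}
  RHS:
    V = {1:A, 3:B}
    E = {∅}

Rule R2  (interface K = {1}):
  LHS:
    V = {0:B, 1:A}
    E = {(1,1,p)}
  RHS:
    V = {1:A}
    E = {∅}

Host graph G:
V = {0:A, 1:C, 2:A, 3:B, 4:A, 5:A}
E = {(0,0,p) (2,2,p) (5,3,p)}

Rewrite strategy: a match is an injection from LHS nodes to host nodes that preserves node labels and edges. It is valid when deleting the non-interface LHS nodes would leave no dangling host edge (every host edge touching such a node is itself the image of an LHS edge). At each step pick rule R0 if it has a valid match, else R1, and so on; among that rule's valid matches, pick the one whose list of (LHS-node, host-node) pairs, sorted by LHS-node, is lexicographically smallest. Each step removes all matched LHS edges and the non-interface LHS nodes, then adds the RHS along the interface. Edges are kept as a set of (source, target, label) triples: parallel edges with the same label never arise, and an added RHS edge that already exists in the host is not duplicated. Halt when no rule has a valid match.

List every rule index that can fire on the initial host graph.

R0: no valid match — LHS pattern not found
R1: 2 valid matches — {0↦4, 1↦0, 2↦5, 3↦3}, {0↦4, 1↦2, 2↦5, 3↦3}
R2: no valid match — 2 raw matches, all fail dangling condition

Answer: [R1]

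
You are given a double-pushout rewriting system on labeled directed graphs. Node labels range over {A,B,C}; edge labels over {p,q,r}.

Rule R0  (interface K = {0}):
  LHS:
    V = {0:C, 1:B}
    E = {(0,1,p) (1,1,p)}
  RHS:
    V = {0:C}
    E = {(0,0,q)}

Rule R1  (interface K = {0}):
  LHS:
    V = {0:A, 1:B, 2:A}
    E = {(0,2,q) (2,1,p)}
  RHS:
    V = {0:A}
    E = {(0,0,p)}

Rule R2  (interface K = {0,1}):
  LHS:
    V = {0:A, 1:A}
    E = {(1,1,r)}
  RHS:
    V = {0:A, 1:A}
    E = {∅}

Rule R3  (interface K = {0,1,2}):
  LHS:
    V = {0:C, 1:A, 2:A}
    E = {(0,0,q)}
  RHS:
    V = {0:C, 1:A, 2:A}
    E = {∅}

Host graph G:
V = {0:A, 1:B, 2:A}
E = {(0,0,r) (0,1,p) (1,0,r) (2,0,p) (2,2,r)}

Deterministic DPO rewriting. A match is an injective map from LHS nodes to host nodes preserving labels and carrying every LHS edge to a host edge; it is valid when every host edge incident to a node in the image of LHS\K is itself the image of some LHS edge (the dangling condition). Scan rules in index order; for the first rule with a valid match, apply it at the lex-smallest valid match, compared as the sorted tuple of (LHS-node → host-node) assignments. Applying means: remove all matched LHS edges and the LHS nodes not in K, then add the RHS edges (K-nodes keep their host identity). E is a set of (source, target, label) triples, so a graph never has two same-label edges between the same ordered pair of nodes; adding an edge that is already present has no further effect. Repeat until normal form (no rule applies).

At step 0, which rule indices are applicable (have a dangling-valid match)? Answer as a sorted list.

Answer: [R2]

Derivation:
R0: no valid match — LHS pattern not found
R1: no valid match — LHS pattern not found
R2: 2 valid matches — {0↦0, 1↦2}, {0↦2, 1↦0}
R3: no valid match — LHS pattern not found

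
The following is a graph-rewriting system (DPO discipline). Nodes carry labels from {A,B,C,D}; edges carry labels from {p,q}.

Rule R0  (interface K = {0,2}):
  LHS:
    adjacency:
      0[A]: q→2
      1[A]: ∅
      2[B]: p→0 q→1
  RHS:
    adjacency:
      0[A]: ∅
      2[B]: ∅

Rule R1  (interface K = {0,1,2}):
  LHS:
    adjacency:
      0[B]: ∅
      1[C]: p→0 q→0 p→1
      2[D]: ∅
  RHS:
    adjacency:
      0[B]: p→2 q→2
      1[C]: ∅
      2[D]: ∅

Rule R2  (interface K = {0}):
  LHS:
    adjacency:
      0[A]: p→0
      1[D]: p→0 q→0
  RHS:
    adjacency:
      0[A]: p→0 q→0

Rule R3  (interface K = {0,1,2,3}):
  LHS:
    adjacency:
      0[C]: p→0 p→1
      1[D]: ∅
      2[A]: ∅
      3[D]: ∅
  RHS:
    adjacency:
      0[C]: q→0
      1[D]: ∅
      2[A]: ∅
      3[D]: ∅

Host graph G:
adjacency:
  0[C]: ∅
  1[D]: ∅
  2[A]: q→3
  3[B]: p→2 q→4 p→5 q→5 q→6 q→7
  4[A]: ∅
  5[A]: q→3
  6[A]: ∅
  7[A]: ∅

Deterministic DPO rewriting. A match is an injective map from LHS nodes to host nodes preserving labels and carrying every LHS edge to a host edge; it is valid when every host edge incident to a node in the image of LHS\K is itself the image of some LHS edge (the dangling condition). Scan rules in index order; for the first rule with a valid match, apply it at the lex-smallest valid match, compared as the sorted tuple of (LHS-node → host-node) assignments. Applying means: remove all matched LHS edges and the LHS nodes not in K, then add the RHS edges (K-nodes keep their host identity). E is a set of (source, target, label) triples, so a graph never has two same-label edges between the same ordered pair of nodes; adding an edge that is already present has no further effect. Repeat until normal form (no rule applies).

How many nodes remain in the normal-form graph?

Answer: 6

Rewrite trace:
initial: |V|=8 |E|=8  E = 2-q->3 3-p->2 3-q->4 3-p->5 3-q->5 3-q->6 3-q->7 5-q->3
step 1: apply R0 at {0↦2, 1↦4, 2↦3}  → |V|=7 |E|=5  E = 3-p->5 3-q->5 3-q->6 3-q->7 5-q->3
step 2: apply R0 at {0↦5, 1↦6, 2↦3}  → |V|=6 |E|=2  E = 3-q->5 3-q->7
normal form: no rule applies after step 2
NF nodes: {0:C, 1:D, 2:A, 3:B, 5:A, 7:A}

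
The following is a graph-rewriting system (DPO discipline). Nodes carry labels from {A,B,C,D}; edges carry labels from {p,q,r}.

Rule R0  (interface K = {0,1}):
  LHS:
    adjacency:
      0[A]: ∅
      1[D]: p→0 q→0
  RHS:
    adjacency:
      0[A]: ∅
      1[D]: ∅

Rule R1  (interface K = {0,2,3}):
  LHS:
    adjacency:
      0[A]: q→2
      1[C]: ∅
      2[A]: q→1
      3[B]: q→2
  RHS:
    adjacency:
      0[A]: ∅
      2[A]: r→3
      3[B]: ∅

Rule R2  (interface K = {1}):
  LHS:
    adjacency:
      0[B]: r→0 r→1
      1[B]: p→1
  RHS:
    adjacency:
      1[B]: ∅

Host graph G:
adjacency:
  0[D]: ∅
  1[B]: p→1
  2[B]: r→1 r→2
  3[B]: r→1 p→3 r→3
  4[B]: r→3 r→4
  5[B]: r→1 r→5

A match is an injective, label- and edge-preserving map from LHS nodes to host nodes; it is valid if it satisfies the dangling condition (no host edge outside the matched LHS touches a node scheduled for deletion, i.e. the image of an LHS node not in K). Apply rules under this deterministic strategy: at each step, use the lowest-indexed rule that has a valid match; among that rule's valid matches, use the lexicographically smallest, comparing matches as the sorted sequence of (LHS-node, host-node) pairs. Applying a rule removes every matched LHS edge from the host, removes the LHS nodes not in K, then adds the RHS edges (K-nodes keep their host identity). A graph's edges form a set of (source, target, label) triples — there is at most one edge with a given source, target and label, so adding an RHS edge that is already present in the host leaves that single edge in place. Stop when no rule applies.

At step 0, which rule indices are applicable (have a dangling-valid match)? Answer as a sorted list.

R0: no valid match — LHS pattern not found
R1: no valid match — LHS pattern not found
R2: 3 valid matches — {0↦2, 1↦1}, {0↦4, 1↦3}, {0↦5, 1↦1}

Answer: [R2]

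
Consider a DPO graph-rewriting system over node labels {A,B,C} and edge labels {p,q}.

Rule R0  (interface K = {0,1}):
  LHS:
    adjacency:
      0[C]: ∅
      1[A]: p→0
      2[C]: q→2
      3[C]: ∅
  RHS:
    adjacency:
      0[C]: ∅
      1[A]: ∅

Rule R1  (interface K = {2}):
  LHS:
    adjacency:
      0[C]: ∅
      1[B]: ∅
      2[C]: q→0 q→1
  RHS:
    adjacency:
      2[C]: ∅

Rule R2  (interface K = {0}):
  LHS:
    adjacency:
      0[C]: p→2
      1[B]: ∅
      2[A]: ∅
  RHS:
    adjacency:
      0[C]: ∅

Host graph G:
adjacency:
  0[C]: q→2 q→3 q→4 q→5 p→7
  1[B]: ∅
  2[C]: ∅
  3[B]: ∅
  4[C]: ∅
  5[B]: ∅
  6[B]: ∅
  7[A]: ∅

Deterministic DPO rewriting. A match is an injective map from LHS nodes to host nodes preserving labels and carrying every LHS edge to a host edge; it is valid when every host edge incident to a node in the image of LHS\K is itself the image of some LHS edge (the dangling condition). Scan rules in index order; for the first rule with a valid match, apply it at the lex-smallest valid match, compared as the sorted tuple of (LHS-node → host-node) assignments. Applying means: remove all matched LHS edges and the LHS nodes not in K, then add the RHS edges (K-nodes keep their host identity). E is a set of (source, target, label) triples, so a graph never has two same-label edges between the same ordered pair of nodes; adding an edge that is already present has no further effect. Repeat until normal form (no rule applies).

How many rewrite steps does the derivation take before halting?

Answer: 3

Rewrite trace:
start.  V:8 E:5  edges: 0-q->2 0-q->3 0-q->4 0-q->5 0-p->7
1. fire R1 via {0↦2, 1↦3, 2↦0}  →  V:6 E:3  edges: 0-q->4 0-q->5 0-p->7
2. fire R1 via {0↦4, 1↦5, 2↦0}  →  V:4 E:1  edges: 0-p->7
3. fire R2 via {0↦0, 1↦1, 2↦7}  →  V:2 E:0  edges: ∅
normal form: no rule applies after step 3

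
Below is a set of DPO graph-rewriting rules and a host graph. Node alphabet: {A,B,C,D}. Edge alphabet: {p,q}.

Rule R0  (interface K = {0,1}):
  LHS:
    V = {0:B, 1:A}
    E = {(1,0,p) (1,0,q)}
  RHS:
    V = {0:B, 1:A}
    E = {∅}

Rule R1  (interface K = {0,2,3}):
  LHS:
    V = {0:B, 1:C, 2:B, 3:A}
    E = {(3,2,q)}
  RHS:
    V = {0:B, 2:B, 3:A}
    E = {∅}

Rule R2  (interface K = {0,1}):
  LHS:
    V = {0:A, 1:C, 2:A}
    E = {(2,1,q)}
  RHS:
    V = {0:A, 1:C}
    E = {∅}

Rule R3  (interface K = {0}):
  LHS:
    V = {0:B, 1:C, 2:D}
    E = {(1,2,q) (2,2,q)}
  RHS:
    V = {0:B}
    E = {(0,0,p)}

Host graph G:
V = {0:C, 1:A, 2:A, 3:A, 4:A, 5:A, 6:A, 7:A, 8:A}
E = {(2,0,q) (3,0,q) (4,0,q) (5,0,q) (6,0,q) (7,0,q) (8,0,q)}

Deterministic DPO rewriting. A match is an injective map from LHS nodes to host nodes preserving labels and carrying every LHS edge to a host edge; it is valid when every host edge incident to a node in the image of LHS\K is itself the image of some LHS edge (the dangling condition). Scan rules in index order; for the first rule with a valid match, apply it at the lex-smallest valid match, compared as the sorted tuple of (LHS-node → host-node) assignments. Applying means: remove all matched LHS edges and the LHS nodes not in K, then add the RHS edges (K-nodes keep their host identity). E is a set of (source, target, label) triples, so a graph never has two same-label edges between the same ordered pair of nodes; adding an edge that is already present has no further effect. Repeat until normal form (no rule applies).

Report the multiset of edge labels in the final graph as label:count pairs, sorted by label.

start.  V:9 E:7  edges: 2-q->0 3-q->0 4-q->0 5-q->0 6-q->0 7-q->0 8-q->0
1. fire R2 via {0↦1, 1↦0, 2↦2}  →  V:8 E:6  edges: 3-q->0 4-q->0 5-q->0 6-q->0 7-q->0 8-q->0
2. fire R2 via {0↦1, 1↦0, 2↦3}  →  V:7 E:5  edges: 4-q->0 5-q->0 6-q->0 7-q->0 8-q->0
3. fire R2 via {0↦1, 1↦0, 2↦4}  →  V:6 E:4  edges: 5-q->0 6-q->0 7-q->0 8-q->0
4. fire R2 via {0↦1, 1↦0, 2↦5}  →  V:5 E:3  edges: 6-q->0 7-q->0 8-q->0
5. fire R2 via {0↦1, 1↦0, 2↦6}  →  V:4 E:2  edges: 7-q->0 8-q->0
6. fire R2 via {0↦1, 1↦0, 2↦7}  →  V:3 E:1  edges: 8-q->0
7. fire R2 via {0↦1, 1↦0, 2↦8}  →  V:2 E:0  edges: ∅
normal form: no rule applies after step 7
NF edges: []

Answer: (no edges)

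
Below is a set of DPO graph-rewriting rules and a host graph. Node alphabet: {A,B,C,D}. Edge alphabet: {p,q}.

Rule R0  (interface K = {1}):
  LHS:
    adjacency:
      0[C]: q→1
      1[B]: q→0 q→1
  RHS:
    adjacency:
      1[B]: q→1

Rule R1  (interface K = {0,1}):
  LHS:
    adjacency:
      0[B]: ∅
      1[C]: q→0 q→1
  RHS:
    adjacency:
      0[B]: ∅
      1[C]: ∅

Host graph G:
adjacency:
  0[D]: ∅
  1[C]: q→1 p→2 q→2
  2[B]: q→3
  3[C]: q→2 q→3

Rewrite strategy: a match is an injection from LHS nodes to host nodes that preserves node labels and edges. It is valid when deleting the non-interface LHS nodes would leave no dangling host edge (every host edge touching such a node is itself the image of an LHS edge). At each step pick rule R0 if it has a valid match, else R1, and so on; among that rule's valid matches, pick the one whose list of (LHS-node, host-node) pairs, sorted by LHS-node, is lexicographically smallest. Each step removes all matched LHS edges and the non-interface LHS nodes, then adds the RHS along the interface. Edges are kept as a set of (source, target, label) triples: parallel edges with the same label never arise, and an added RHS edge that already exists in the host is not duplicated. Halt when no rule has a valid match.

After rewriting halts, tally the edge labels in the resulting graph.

start.  V:4 E:6  edges: 1-q->1 1-p->2 1-q->2 2-q->3 3-q->2 3-q->3
1. fire R1 via {0↦2, 1↦1}  →  V:4 E:4  edges: 1-p->2 2-q->3 3-q->2 3-q->3
2. fire R1 via {0↦2, 1↦3}  →  V:4 E:2  edges: 1-p->2 2-q->3
final graph: no rule applies after step 2
NF edges: [(1, 2, 'p'), (2, 3, 'q')]

Answer: p:1 q:1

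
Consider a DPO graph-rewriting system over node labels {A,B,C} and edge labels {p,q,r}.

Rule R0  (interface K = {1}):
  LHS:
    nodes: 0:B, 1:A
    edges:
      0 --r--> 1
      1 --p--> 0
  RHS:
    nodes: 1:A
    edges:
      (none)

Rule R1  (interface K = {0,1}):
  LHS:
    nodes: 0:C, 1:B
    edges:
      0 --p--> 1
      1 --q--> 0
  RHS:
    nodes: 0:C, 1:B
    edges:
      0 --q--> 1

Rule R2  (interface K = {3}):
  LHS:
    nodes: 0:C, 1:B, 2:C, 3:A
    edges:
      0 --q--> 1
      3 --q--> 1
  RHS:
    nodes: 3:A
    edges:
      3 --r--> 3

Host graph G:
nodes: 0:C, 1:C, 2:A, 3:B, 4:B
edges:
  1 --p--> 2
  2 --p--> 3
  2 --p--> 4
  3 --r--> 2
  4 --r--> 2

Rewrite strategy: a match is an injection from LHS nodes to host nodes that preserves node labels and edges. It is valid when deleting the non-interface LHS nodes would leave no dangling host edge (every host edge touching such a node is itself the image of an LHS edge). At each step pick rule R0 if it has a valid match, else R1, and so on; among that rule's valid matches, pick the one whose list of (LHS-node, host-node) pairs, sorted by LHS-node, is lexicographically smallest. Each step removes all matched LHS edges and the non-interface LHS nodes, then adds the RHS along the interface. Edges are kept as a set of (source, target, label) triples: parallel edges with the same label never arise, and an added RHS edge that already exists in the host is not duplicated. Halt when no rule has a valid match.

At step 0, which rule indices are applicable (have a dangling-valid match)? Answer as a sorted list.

R0: 2 valid matches — {0↦3, 1↦2}, {0↦4, 1↦2}
R1: no valid match — LHS pattern not found
R2: no valid match — LHS pattern not found

Answer: [R0]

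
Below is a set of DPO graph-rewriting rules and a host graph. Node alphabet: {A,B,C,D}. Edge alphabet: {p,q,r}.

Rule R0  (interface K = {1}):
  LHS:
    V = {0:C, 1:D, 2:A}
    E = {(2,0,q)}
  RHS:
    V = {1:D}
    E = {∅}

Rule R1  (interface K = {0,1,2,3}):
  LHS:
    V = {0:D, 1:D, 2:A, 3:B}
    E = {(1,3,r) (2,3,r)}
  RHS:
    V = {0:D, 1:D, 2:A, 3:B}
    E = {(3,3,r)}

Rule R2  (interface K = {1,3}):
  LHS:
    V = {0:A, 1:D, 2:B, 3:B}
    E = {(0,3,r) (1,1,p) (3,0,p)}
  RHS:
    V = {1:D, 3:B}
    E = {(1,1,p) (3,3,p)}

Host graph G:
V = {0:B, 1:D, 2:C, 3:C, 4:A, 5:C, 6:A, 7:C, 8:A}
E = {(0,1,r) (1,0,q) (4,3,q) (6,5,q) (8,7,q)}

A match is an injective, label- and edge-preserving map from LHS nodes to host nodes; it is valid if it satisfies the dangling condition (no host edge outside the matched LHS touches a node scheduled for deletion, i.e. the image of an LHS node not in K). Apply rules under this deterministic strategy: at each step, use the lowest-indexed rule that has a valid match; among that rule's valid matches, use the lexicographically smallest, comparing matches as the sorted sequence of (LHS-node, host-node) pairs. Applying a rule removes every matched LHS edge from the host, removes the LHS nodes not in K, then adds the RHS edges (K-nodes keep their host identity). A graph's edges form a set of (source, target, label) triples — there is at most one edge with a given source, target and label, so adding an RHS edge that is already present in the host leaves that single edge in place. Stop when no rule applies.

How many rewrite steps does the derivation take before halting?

initial: |V|=9 |E|=5  E = 0-r->1 1-q->0 4-q->3 6-q->5 8-q->7
step 1: apply R0 at {0↦3, 1↦1, 2↦4}  → |V|=7 |E|=4  E = 0-r->1 1-q->0 6-q->5 8-q->7
step 2: apply R0 at {0↦5, 1↦1, 2↦6}  → |V|=5 |E|=3  E = 0-r->1 1-q->0 8-q->7
step 3: apply R0 at {0↦7, 1↦1, 2↦8}  → |V|=3 |E|=2  E = 0-r->1 1-q->0
normal form: no rule applies after step 3

Answer: 3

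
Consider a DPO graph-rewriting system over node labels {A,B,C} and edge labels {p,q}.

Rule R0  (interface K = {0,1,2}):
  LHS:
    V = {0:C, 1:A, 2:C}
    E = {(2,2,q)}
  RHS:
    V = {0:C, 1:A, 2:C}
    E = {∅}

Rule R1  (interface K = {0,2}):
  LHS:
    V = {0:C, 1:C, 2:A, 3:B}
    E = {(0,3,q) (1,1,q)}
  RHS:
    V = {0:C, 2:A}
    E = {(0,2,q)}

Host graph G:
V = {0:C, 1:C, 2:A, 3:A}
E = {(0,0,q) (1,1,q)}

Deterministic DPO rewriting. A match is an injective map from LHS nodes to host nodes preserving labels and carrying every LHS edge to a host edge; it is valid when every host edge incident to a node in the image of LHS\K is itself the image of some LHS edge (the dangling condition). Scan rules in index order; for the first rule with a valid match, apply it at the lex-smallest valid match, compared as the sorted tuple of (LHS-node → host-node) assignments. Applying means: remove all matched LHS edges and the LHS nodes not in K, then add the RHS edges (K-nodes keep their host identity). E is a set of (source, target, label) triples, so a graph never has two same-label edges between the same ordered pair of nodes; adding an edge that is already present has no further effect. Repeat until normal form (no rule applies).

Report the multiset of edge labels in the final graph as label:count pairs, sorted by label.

[0] host  ⇒  4 nodes, 2 edges  {0-q->0 1-q->1}
[1] R0 @ {0↦0, 1↦2, 2↦1}  ⇒  4 nodes, 1 edges  {0-q->0}
[2] R0 @ {0↦1, 1↦2, 2↦0}  ⇒  4 nodes, 0 edges  {∅}
normal form: no rule applies after step 2
NF edges: []

Answer: (no edges)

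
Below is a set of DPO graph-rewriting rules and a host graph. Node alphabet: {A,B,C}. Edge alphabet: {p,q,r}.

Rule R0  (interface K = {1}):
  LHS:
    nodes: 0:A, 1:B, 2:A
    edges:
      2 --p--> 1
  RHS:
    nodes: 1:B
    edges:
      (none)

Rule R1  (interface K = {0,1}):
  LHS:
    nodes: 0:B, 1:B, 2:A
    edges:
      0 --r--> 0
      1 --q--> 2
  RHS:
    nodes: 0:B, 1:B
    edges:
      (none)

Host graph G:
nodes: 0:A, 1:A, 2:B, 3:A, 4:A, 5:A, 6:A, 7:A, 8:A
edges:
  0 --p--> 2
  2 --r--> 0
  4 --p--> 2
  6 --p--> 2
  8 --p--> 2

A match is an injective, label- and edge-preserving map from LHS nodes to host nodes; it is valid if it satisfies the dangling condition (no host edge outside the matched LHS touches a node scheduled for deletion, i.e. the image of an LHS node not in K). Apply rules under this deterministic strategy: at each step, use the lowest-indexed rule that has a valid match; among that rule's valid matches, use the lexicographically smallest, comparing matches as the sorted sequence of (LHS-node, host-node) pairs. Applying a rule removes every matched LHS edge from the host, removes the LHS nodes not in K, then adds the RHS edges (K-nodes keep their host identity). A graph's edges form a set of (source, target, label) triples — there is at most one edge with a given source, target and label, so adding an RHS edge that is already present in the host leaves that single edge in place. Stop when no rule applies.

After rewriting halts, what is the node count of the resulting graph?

start.  V:9 E:5  edges: 0-p->2 2-r->0 4-p->2 6-p->2 8-p->2
1. fire R0 via {0↦1, 1↦2, 2↦4}  →  V:7 E:4  edges: 0-p->2 2-r->0 6-p->2 8-p->2
2. fire R0 via {0↦3, 1↦2, 2↦6}  →  V:5 E:3  edges: 0-p->2 2-r->0 8-p->2
3. fire R0 via {0↦5, 1↦2, 2↦8}  →  V:3 E:2  edges: 0-p->2 2-r->0
halt: no rule applies after step 3
NF nodes: {0:A, 2:B, 7:A}

Answer: 3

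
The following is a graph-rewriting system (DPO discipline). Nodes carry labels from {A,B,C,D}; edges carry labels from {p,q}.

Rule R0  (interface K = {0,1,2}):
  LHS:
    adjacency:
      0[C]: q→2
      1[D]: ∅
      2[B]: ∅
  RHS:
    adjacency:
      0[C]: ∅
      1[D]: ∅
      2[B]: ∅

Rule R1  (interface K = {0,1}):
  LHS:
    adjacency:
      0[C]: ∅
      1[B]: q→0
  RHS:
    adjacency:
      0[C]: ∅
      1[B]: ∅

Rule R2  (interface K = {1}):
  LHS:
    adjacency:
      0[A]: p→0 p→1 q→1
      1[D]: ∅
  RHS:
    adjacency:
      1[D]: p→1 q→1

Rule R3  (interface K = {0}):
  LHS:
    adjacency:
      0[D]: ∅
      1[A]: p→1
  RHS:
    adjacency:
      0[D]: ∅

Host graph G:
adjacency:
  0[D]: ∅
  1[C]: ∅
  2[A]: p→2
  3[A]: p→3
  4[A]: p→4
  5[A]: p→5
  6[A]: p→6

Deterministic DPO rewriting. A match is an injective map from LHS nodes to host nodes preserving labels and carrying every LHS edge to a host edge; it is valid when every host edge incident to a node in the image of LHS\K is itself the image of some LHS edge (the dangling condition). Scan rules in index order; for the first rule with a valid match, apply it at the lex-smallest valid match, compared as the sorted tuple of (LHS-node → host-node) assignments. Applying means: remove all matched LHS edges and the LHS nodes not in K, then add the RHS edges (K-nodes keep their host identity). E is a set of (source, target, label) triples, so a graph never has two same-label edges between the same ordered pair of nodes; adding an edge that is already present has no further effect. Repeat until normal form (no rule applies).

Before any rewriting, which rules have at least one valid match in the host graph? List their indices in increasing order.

Answer: [R3]

Rewrite trace:
R0: no valid match — LHS pattern not found
R1: no valid match — LHS pattern not found
R2: no valid match — LHS pattern not found
R3: 5 valid matches — {0↦0, 1↦2}, {0↦0, 1↦3}, {0↦0, 1↦4} (+2 more)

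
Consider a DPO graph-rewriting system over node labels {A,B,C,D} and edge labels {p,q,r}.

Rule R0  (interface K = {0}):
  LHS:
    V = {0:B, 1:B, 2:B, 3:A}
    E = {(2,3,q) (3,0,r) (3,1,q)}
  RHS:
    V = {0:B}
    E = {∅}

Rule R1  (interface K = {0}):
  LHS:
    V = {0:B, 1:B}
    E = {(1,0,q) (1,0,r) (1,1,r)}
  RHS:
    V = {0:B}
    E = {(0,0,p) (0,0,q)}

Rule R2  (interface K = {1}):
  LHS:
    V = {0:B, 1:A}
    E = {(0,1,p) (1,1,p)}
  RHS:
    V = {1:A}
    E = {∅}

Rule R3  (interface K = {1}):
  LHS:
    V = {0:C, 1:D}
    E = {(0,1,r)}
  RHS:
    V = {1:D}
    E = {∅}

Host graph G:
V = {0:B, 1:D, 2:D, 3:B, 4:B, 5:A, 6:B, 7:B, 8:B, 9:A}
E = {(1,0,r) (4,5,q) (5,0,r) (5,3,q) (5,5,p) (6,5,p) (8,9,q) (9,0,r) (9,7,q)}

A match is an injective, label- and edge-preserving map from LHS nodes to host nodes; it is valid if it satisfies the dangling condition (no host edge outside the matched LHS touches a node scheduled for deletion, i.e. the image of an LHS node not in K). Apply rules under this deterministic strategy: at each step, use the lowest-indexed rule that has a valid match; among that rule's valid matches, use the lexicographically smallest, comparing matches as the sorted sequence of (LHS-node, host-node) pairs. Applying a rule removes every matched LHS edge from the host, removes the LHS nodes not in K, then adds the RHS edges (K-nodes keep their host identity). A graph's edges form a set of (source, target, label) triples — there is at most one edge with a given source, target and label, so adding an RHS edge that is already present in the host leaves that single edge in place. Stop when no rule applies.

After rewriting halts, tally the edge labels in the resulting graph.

initial: |V|=10 |E|=9  E = 1-r->0 4-q->5 5-r->0 5-q->3 5-p->5 6-p->5 8-q->9 9-r->0 9-q->7
step 1: apply R0 at {0↦0, 1↦7, 2↦8, 3↦9}  → |V|=7 |E|=6  E = 1-r->0 4-q->5 5-r->0 5-q->3 5-p->5 6-p->5
step 2: apply R2 at {0↦6, 1↦5}  → |V|=6 |E|=4  E = 1-r->0 4-q->5 5-r->0 5-q->3
step 3: apply R0 at {0↦0, 1↦3, 2↦4, 3↦5}  → |V|=3 |E|=1  E = 1-r->0
final graph: no rule applies after step 3
NF edges: [(1, 0, 'r')]

Answer: r:1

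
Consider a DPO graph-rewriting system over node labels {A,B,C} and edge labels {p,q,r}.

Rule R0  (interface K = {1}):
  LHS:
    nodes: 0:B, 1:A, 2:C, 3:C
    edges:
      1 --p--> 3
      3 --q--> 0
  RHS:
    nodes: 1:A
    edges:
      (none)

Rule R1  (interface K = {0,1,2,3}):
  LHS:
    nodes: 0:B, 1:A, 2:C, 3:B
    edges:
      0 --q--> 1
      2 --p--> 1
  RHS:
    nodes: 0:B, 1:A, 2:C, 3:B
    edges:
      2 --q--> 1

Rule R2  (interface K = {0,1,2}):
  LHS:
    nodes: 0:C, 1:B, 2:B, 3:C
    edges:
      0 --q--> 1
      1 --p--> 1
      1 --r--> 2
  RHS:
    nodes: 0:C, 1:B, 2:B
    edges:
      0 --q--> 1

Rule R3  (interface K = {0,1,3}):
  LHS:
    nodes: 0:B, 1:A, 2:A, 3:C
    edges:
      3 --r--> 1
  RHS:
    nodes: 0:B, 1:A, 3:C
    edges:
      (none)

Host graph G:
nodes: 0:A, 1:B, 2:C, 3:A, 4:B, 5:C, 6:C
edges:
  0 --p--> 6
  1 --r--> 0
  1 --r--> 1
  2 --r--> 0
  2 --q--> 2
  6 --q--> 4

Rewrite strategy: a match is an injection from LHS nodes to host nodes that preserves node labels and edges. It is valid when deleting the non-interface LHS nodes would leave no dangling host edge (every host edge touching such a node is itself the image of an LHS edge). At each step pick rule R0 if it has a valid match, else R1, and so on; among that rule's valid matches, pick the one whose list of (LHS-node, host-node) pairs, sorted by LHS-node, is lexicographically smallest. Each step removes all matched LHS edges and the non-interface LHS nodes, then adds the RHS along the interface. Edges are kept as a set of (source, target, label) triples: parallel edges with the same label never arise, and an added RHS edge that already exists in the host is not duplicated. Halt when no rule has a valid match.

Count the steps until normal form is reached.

initial: |V|=7 |E|=6  E = 0-p->6 1-r->0 1-r->1 2-r->0 2-q->2 6-q->4
step 1: apply R0 at {0↦4, 1↦0, 2↦5, 3↦6}  → |V|=4 |E|=4  E = 1-r->0 1-r->1 2-r->0 2-q->2
step 2: apply R3 at {0↦1, 1↦0, 2↦3, 3↦2}  → |V|=3 |E|=3  E = 1-r->0 1-r->1 2-q->2
halt: no rule applies after step 2

Answer: 2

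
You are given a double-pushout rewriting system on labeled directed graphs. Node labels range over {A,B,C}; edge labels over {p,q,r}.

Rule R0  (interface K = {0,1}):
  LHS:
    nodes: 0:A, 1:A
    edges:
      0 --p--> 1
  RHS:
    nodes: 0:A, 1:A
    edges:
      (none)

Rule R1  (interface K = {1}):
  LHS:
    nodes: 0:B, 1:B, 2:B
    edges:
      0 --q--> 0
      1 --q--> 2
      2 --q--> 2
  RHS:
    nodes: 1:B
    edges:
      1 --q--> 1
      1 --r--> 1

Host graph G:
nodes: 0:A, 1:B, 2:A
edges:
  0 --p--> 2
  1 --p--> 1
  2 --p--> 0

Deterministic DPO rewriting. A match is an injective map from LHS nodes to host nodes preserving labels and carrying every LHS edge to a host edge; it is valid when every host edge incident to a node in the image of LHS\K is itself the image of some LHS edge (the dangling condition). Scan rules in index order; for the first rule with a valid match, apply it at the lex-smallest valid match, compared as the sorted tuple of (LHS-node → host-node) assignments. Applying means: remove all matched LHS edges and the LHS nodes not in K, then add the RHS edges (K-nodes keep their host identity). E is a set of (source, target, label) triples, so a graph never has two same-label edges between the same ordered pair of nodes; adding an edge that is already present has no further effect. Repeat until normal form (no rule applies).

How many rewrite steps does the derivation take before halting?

Answer: 2

Rewrite trace:
start.  V:3 E:3  edges: 0-p->2 1-p->1 2-p->0
1. fire R0 via {0↦0, 1↦2}  →  V:3 E:2  edges: 1-p->1 2-p->0
2. fire R0 via {0↦2, 1↦0}  →  V:3 E:1  edges: 1-p->1
final graph: no rule applies after step 2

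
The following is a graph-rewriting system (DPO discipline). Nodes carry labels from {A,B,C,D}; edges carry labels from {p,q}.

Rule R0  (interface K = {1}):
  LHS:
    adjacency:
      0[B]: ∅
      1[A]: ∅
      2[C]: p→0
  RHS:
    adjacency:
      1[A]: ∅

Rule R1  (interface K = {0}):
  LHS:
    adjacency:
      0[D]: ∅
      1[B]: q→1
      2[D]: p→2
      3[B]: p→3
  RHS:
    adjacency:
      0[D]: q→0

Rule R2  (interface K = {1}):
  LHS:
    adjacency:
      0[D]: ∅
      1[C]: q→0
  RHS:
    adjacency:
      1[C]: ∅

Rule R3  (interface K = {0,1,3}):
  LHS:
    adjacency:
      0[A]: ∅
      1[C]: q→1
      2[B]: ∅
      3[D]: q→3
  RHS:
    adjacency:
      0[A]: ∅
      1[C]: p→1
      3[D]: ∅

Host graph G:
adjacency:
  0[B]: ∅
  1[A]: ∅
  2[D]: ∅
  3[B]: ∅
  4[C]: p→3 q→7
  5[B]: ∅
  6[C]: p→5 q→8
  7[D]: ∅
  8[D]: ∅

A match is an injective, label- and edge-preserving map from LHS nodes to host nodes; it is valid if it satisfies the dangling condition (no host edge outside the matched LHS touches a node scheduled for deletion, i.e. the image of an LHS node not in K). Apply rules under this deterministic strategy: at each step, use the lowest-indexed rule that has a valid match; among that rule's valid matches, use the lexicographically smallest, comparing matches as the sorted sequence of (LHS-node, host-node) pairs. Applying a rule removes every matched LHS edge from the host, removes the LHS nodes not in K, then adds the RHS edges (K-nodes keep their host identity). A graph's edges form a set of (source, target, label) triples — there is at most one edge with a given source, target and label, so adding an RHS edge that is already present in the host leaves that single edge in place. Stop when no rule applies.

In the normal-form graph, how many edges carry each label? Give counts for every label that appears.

Answer: (no edges)

Steps:
start.  V:9 E:4  edges: 4-p->3 4-q->7 6-p->5 6-q->8
1. fire R2 via {0↦7, 1↦4}  →  V:8 E:3  edges: 4-p->3 6-p->5 6-q->8
2. fire R0 via {0↦3, 1↦1, 2↦4}  →  V:6 E:2  edges: 6-p->5 6-q->8
3. fire R2 via {0↦8, 1↦6}  →  V:5 E:1  edges: 6-p->5
4. fire R0 via {0↦5, 1↦1, 2↦6}  →  V:3 E:0  edges: ∅
halt: no rule applies after step 4
NF edges: []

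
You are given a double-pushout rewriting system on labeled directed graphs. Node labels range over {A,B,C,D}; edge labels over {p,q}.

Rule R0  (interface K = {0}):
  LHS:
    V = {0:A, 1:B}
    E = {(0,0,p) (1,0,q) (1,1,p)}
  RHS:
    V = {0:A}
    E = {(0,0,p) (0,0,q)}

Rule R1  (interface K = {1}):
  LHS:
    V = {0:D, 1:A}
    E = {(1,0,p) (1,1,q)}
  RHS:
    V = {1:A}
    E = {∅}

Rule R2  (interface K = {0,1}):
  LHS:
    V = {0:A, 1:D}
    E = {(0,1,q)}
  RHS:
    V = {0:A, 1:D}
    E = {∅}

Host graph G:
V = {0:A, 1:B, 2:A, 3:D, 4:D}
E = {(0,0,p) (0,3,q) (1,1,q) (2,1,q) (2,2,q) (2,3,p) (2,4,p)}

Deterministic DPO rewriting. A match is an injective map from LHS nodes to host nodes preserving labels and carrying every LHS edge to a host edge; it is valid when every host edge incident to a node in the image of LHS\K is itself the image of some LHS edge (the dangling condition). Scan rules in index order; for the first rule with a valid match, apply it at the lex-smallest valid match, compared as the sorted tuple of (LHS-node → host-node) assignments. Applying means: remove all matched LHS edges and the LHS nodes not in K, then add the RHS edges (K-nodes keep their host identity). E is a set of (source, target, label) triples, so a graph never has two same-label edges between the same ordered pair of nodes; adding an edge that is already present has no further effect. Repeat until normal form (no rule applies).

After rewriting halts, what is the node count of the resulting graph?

Answer: 4

Derivation:
initial: |V|=5 |E|=7  E = 0-p->0 0-q->3 1-q->1 2-q->1 2-q->2 2-p->3 2-p->4
step 1: apply R1 at {0↦4, 1↦2}  → |V|=4 |E|=5  E = 0-p->0 0-q->3 1-q->1 2-q->1 2-p->3
step 2: apply R2 at {0↦0, 1↦3}  → |V|=4 |E|=4  E = 0-p->0 1-q->1 2-q->1 2-p->3
final graph: no rule applies after step 2
NF nodes: {0:A, 1:B, 2:A, 3:D}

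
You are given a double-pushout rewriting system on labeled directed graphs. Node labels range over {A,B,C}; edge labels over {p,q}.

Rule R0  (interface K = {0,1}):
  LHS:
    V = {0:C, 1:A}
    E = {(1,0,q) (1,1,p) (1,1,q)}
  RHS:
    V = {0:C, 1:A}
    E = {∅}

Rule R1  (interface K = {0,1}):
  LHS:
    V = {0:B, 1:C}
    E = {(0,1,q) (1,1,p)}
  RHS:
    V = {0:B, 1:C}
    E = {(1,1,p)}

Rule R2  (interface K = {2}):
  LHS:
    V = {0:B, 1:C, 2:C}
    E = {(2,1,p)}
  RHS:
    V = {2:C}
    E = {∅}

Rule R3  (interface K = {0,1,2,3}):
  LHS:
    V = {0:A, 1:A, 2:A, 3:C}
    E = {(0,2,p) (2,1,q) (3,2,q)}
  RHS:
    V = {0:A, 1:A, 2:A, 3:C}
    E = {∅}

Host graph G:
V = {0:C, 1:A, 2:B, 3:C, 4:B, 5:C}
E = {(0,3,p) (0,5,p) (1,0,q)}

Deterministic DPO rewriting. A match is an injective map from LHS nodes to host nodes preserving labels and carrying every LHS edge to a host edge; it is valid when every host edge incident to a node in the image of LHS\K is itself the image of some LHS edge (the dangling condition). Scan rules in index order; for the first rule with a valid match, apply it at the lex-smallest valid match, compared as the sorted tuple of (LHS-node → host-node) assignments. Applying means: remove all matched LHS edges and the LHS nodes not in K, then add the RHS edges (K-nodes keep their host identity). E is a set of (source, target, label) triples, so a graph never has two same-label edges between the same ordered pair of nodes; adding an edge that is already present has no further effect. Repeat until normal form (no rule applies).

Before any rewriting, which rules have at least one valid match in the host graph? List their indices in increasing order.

R0: no valid match — LHS pattern not found
R1: no valid match — LHS pattern not found
R2: 4 valid matches — {0↦2, 1↦3, 2↦0}, {0↦2, 1↦5, 2↦0}, {0↦4, 1↦3, 2↦0} (+1 more)
R3: no valid match — LHS pattern not found

Answer: [R2]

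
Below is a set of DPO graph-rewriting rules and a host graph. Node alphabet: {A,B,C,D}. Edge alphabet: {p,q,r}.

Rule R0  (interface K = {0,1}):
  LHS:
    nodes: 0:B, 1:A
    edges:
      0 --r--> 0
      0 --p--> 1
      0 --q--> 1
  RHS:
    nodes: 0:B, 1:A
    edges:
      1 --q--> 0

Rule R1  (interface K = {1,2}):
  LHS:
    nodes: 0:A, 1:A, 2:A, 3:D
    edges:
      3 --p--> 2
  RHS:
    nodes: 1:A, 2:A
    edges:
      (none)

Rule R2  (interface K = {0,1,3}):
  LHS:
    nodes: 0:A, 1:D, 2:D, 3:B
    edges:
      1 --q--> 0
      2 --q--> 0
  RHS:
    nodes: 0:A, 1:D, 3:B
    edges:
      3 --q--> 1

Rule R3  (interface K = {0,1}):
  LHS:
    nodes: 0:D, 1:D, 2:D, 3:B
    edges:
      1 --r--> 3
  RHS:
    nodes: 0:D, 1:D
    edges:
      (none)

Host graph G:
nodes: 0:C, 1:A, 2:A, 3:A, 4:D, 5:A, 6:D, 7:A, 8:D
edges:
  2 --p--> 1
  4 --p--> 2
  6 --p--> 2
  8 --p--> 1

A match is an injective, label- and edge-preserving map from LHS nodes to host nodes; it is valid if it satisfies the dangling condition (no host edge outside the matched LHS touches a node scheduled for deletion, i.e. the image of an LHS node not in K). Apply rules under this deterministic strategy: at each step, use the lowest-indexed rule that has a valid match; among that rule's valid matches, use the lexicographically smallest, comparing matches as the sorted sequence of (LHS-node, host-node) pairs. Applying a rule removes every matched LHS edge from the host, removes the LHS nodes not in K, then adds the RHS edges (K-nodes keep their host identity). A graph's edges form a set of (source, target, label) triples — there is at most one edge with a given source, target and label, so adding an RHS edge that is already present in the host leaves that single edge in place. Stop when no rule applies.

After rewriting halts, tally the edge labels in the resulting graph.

Answer: p:1

Rewrite trace:
[0] host  ⇒  9 nodes, 4 edges  {2-p->1 4-p->2 6-p->2 8-p->1}
[1] R1 @ {0↦3, 1↦1, 2↦2, 3↦4}  ⇒  7 nodes, 3 edges  {2-p->1 6-p->2 8-p->1}
[2] R1 @ {0↦5, 1↦1, 2↦2, 3↦6}  ⇒  5 nodes, 2 edges  {2-p->1 8-p->1}
[3] R1 @ {0↦7, 1↦2, 2↦1, 3↦8}  ⇒  3 nodes, 1 edges  {2-p->1}
normal form: no rule applies after step 3
NF edges: [(2, 1, 'p')]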